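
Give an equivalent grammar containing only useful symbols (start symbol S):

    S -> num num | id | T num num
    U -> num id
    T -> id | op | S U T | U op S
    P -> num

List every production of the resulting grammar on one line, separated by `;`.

Generating nonterminals: {P, S, T, U}.
Reachable from S after that: {S, T, U}.
Removed useless symbols: {P} and every production mentioning them.

S -> num num | id | T num num; U -> num id; T -> id | op | S U T | U op S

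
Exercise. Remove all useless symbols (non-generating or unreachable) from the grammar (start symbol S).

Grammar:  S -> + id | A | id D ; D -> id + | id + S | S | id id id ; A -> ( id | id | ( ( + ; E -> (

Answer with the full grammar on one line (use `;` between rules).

S -> + id | A | id D; D -> id + | id + S | S | id id id; A -> ( id | id | ( ( +

Generating nonterminals: {A, D, E, S}.
Reachable from S after that: {A, D, S}.
Removed useless symbols: {E} and every production mentioning them.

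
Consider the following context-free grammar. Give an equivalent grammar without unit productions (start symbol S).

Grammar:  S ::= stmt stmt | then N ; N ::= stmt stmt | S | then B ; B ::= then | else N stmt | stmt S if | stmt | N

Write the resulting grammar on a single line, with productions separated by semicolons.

Unit pairs: B ⇒* {N, S}; N ⇒* {S}.
Replace each nonterminal's rules with the union of the non-unit rules of every nonterminal it unit-derives.

S ::= stmt stmt | then N; N ::= stmt stmt | then N | then B; B ::= then | else N stmt | stmt S if | stmt | stmt stmt | then N | then B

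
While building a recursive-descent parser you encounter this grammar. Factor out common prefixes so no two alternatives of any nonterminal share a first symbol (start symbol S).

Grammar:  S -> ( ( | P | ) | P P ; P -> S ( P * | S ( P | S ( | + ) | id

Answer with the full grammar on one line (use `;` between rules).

S has alternatives sharing prefix 'P': factor to S → P S' with S' → ε | P.
P has alternatives sharing prefix 'S (': factor to P → S ( P' with P' → P * | P | ε.
P' has alternatives sharing prefix 'P': factor to P' → P P'' with P'' → * | ε.

S -> ( ( | ) | P S'; P -> + ) | id | S ( P'; S' -> ε | P; P' -> ε | P P''; P'' -> * | ε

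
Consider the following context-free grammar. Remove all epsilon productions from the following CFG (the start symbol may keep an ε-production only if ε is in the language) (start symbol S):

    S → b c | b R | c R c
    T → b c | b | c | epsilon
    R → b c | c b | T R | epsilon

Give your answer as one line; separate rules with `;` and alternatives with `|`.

S → b c | b R | b | c R c | c c; T → b c | b | c; R → b c | c b | T R | T

The nullable symbols are {R, T}.
ε ∉ L(G), so no ε-production is kept.
For each production, add variants omitting each subset of nullable occurrences: S → b R gives b R | b. S → c R c gives c R c | c c. R → T R gives T R | T.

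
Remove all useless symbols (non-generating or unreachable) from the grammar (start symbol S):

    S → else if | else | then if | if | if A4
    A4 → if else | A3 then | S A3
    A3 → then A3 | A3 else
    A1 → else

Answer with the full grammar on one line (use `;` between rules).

S → else if | else | then if | if | if A4; A4 → if else

Generating nonterminals: {A1, A4, S}.
Reachable from S after that: {A4, S}.
Removed useless symbols: {A1, A3} and every production mentioning them.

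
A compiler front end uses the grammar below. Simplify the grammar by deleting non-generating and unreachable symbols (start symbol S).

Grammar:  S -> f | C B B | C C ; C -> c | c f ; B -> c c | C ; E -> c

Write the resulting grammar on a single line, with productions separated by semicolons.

Generating nonterminals: {B, C, E, S}.
Reachable from S after that: {B, C, S}.
Removed useless symbols: {E} and every production mentioning them.

S -> f | C B B | C C; C -> c | c f; B -> c c | C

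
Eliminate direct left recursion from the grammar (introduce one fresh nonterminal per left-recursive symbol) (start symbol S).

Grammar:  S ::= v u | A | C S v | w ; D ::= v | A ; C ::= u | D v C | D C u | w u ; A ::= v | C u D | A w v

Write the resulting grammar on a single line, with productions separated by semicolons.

S ::= v u | A | C S v | w; D ::= v | A; C ::= u | D v C | D C u | w u; A ::= v A' | C u D A'; A' ::= w v A' | epsilon

Left recursion appears on A.
For A: α = {w v}, β = {v, C u D}. Rewrite as A → β A' and A' → α A' | ε.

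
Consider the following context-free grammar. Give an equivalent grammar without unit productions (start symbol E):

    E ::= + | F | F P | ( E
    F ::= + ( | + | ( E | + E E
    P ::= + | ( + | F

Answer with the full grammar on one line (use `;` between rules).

Unit pairs: E ⇒* {F}; P ⇒* {F}.
For each unit pair (A, B), copy every non-unit production of B to A, then drop all unit productions.

E ::= + | F P | ( E | + ( | + E E; F ::= + ( | + | ( E | + E E; P ::= + ( | + | ( E | + E E | ( +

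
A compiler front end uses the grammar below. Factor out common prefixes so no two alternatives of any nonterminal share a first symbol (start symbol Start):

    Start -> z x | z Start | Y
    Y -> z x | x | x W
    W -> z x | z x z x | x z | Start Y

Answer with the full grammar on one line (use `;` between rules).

Start has alternatives sharing prefix 'z': factor to Start → z Start1 with Start1 → x | Start.
Y has alternatives sharing prefix 'x': factor to Y → x Y1 with Y1 → ε | W.
W has alternatives sharing prefix 'z x': factor to W → z x W1 with W1 → ε | z x.

Start -> Y | z Start1; Y -> z x | x Y1; W -> x z | Start Y | z x W1; Start1 -> x | Start; Y1 -> ε | W; W1 -> ε | z x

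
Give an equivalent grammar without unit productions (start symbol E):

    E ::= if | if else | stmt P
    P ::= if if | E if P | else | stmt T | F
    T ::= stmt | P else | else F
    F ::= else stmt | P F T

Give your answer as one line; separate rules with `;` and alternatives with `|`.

E ::= if | if else | stmt P; P ::= else stmt | P F T | if if | E if P | else | stmt T; T ::= stmt | P else | else F; F ::= else stmt | P F T

Unit pairs: P ⇒* {F}.
For every A with A ⇒* B via unit rules, add B's non-unit alternatives to A; then delete every rule of the form X → Y.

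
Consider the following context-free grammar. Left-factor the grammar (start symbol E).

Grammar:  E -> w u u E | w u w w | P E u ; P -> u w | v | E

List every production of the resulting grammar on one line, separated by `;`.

E -> P E u | w u E'; P -> u w | v | E; E' -> u E | w w

E has alternatives sharing prefix 'w u': factor to E → w u E' with E' → u E | w w.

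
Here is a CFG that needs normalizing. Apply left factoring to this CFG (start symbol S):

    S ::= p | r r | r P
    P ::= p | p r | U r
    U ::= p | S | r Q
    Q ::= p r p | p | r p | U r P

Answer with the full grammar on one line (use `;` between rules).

S has alternatives sharing prefix 'r': factor to S → r S' with S' → r | P.
P has alternatives sharing prefix 'p': factor to P → p P' with P' → ε | r.
Q has alternatives sharing prefix 'p': factor to Q → p Q' with Q' → r p | ε.

S ::= p | r S'; P ::= U r | p P'; U ::= p | S | r Q; Q ::= r p | U r P | p Q'; S' ::= r | P; P' ::= ε | r; Q' ::= r p | ε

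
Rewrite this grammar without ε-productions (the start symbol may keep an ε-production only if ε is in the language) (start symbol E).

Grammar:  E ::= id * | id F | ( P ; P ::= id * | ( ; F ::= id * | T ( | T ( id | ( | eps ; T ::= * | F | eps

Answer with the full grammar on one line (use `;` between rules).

E ::= id * | id F | id | ( P; P ::= id * | (; F ::= id * | T ( | ( | T ( id | ( id; T ::= * | F

Nullable set = {F, T}.
ε ∉ L(G), so no ε-production is kept.
For each production, add variants omitting each subset of nullable occurrences: E → id F gives id F | id. F → T ( gives T ( | (. F → T ( id gives T ( id | ( id.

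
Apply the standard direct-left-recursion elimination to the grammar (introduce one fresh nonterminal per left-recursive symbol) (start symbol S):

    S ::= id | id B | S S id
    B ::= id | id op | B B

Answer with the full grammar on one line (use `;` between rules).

S ::= id S' | id B S'; B ::= id B' | id op B'; S' ::= S id S' | ε; B' ::= B B' | ε

Left recursion appears on S, B.
For S: α = {S id}, β = {id, id B}. Rewrite as S → β S' and S' → α S' | ε.
For B: α = {B}, β = {id, id op}. Rewrite as B → β B' and B' → α B' | ε.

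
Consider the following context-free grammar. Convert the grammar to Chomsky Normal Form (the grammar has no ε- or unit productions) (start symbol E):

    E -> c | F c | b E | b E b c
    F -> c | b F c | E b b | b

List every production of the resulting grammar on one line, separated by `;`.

E -> c | F X1 | X2 E | X2 Y1; F -> c | X2 Y3 | E Y4 | b; X1 -> c; X2 -> b; Y1 -> E Y2; Y2 -> X2 X1; Y3 -> F X1; Y4 -> X2 X2

Introduce a nonterminal for each terminal appearing in a rule of length ≥ 2: X1 → c, X2 → b.
Binarize each right-hand side of length ≥ 3 by chaining fresh nonterminals (Y1, Y2, …): affected rules were E → X2 E X2 X1; F → X2 F X1; F → E X2 X2.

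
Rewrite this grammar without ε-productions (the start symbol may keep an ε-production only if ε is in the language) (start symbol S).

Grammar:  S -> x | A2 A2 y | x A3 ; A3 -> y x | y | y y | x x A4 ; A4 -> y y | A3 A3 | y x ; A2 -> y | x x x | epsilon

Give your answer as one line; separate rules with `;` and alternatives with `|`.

Nullable nonterminals: {A2}.
ε ∉ L(G), so no ε-production is kept.
For each production, add variants omitting each subset of nullable occurrences: S → A2 A2 y gives A2 A2 y | A2 y | y.

S -> x | A2 A2 y | A2 y | y | x A3; A3 -> y x | y | y y | x x A4; A4 -> y y | A3 A3 | y x; A2 -> y | x x x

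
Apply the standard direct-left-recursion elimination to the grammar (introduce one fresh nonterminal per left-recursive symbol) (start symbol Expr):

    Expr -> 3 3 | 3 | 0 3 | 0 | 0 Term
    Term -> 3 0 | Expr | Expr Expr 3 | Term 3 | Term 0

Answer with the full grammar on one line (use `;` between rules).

Expr -> 3 3 | 3 | 0 3 | 0 | 0 Term; Term -> 3 0 Term1 | Expr Term1 | Expr Expr 3 Term1; Term1 -> 3 Term1 | 0 Term1 | ε

Term is directly left-recursive.
For Term: α = {3, 0}, β = {3 0, Expr, Expr Expr 3}. Rewrite as Term → β Term1 and Term1 → α Term1 | ε.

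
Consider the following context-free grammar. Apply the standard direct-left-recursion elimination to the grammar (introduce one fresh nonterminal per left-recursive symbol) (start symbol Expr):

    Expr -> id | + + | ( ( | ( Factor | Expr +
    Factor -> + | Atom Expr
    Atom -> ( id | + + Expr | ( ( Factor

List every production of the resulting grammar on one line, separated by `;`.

Expr -> id Expr1 | + + Expr1 | ( ( Expr1 | ( Factor Expr1; Factor -> + | Atom Expr; Atom -> ( id | + + Expr | ( ( Factor; Expr1 -> + Expr1 | ε

Expr is directly left-recursive.
For Expr: α = {+}, β = {id, + +, ( (, ( Factor}. Rewrite as Expr → β Expr1 and Expr1 → α Expr1 | ε.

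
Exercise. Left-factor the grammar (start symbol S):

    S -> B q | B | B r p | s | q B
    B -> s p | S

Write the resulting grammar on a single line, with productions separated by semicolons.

S -> s | q B | B S'; B -> s p | S; S' -> q | eps | r p

S has alternatives sharing prefix 'B': factor to S → B S' with S' → q | ε | r p.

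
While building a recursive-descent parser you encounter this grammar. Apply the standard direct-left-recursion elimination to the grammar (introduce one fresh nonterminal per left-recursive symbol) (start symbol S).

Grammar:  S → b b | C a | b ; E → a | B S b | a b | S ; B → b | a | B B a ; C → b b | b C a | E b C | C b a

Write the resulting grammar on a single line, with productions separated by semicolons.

B, C are directly left-recursive.
For B: α = {B a}, β = {b, a}. Rewrite as B → β B' and B' → α B' | ε.
For C: α = {b a}, β = {b b, b C a, E b C}. Rewrite as C → β C' and C' → α C' | ε.

S → b b | C a | b; E → a | B S b | a b | S; B → b B' | a B'; C → b b C' | b C a C' | E b C C'; B' → B a B' | epsilon; C' → b a C' | epsilon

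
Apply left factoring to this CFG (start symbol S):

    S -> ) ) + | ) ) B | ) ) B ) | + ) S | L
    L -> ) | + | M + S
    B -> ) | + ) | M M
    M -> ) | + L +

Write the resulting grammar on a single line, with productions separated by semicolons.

S has alternatives sharing prefix ') )': factor to S → ) ) S' with S' → + | B | B ).
S' has alternatives sharing prefix 'B': factor to S' → B S'' with S'' → ε | ).

S -> + ) S | L | ) ) S'; L -> ) | + | M + S; B -> ) | + ) | M M; M -> ) | + L +; S' -> + | B S''; S'' -> ε | )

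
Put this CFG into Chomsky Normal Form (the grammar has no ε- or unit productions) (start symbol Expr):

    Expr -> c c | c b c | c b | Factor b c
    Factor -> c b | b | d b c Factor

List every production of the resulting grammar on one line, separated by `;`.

Expr -> X1 X1 | X1 Y1 | X1 X2 | Factor Y2; Factor -> X1 X2 | b | X3 Y3; X1 -> c; X2 -> b; X3 -> d; Y1 -> X2 X1; Y2 -> X2 X1; Y3 -> X2 Y4; Y4 -> X1 Factor

Introduce a nonterminal for each terminal appearing in a rule of length ≥ 2: X1 → c, X2 → b, X3 → d.
Binarize each right-hand side of length ≥ 3 by chaining fresh nonterminals (Y1, Y2, …): affected rules were Expr → X1 X2 X1; Expr → Factor X2 X1; Factor → X3 X2 X1 Factor.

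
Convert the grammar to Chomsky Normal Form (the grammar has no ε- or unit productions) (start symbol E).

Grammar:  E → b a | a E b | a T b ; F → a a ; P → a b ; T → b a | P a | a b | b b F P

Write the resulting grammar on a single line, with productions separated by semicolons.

E → X1 X2 | X2 Y1 | X2 Y2; F → X2 X2; P → X2 X1; T → X1 X2 | P X2 | X2 X1 | X1 Y3; X1 → b; X2 → a; Y1 → E X1; Y2 → T X1; Y3 → X1 Y4; Y4 → F P

Introduce a nonterminal for each terminal appearing in a rule of length ≥ 2: X1 → b, X2 → a.
Binarize each right-hand side of length ≥ 3 by chaining fresh nonterminals (Y1, Y2, …): affected rules were E → X2 E X1; E → X2 T X1; T → X1 X1 F P.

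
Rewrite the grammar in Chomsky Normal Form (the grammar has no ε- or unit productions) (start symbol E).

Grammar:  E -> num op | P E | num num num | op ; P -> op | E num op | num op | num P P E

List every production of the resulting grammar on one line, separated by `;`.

E -> X1 X2 | P E | X1 Y1 | op; P -> op | E Y2 | X1 X2 | X1 Y3; X1 -> num; X2 -> op; Y1 -> X1 X1; Y2 -> X1 X2; Y3 -> P Y4; Y4 -> P E

Introduce a nonterminal for each terminal appearing in a rule of length ≥ 2: X1 → num, X2 → op.
Binarize each right-hand side of length ≥ 3 by chaining fresh nonterminals (Y1, Y2, …): affected rules were E → X1 X1 X1; P → E X1 X2; P → X1 P P E.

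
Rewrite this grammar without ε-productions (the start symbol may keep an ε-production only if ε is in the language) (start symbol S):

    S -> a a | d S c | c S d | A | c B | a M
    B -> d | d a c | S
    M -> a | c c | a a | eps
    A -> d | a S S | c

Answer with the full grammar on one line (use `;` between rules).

S -> a a | d S c | c S d | A | c B | a M | a; B -> d | d a c | S; M -> a | c c | a a; A -> d | a S S | c

The nullable symbols are {M}.
ε ∉ L(G), so no ε-production is kept.
For each production, add variants omitting each subset of nullable occurrences: S → a M gives a M | a.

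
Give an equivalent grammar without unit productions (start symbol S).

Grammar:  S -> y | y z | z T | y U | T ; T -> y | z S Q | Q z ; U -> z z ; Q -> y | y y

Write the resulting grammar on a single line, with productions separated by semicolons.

Unit pairs: S ⇒* {T}.
Replace each nonterminal's rules with the union of the non-unit rules of every nonterminal it unit-derives.

S -> y | y z | z T | y U | z S Q | Q z; T -> y | z S Q | Q z; U -> z z; Q -> y | y y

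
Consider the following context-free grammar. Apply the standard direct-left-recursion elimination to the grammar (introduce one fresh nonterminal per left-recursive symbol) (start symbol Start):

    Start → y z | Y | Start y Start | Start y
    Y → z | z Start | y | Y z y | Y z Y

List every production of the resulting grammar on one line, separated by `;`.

Start → y z Start1 | Y Start1; Y → z Y1 | z Start Y1 | y Y1; Start1 → y Start Start1 | y Start1 | ε; Y1 → z y Y1 | z Y Y1 | ε

Left recursion appears on Start, Y.
For Start: α = {y Start, y}, β = {y z, Y}. Rewrite as Start → β Start1 and Start1 → α Start1 | ε.
For Y: α = {z y, z Y}, β = {z, z Start, y}. Rewrite as Y → β Y1 and Y1 → α Y1 | ε.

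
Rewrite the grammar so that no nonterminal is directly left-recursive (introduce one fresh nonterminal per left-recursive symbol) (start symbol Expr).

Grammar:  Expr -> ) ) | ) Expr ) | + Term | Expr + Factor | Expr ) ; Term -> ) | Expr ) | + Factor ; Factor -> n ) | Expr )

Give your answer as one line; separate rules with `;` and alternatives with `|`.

Left recursion appears on Expr.
For Expr: α = {+ Factor, )}, β = {) ), ) Expr ), + Term}. Rewrite as Expr → β Expr1 and Expr1 → α Expr1 | ε.

Expr -> ) ) Expr1 | ) Expr ) Expr1 | + Term Expr1; Term -> ) | Expr ) | + Factor; Factor -> n ) | Expr ); Expr1 -> + Factor Expr1 | ) Expr1 | ε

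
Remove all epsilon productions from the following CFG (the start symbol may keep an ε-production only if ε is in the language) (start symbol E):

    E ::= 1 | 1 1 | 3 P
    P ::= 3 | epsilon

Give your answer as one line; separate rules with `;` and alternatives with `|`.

Nullable set = {P}.
ε ∉ L(G), so no ε-production is kept.
Expand every rule over subsets of its nullable positions: E → 3 P gives 3 P | 3.

E ::= 1 | 1 1 | 3 P | 3; P ::= 3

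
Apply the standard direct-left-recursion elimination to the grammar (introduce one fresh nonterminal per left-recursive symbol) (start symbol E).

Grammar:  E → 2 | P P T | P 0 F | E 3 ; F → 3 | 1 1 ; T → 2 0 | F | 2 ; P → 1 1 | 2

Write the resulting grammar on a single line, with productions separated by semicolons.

E → 2 E' | P P T E' | P 0 F E'; F → 3 | 1 1; T → 2 0 | F | 2; P → 1 1 | 2; E' → 3 E' | ε

Directly left-recursive nonterminal: E.
For E: α = {3}, β = {2, P P T, P 0 F}. Rewrite as E → β E' and E' → α E' | ε.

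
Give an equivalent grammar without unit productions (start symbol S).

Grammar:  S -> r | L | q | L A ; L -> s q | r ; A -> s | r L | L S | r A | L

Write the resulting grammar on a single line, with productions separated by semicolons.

Unit pairs: A ⇒* {L}; S ⇒* {L}.
Replace each nonterminal's rules with the union of the non-unit rules of every nonterminal it unit-derives.

S -> s q | r | q | L A; L -> s q | r; A -> s q | r | s | r L | L S | r A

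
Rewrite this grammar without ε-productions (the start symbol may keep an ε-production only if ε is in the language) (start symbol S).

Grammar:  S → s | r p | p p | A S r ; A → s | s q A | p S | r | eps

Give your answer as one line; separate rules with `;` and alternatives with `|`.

Nullable set = {A}.
ε ∉ L(G), so no ε-production is kept.
Expand every rule over subsets of its nullable positions: S → A S r gives A S r | S r. A → s q A gives s q A | s q.

S → s | r p | p p | A S r | S r; A → s | s q A | s q | p S | r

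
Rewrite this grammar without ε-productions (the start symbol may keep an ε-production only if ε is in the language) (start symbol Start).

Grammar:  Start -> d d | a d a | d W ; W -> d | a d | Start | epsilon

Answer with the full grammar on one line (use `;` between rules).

The nullable symbols are {W}.
ε ∉ L(G), so no ε-production is kept.
Add the nullable-subset variants: Start → d W gives d W | d.

Start -> d d | a d a | d W | d; W -> d | a d | Start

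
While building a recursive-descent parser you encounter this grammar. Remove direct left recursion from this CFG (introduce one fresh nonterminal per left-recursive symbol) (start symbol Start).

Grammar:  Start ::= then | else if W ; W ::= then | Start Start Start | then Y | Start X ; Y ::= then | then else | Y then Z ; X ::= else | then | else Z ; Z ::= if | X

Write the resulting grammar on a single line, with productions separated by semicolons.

Y is directly left-recursive.
For Y: α = {then Z}, β = {then, then else}. Rewrite as Y → β Y1 and Y1 → α Y1 | ε.

Start ::= then | else if W; W ::= then | Start Start Start | then Y | Start X; Y ::= then Y1 | then else Y1; X ::= else | then | else Z; Z ::= if | X; Y1 ::= then Z Y1 | ε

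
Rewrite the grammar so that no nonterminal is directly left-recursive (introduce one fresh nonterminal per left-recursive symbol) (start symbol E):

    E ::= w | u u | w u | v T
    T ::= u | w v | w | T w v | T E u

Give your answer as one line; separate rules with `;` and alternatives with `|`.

T is directly left-recursive.
For T: α = {w v, E u}, β = {u, w v, w}. Rewrite as T → β T' and T' → α T' | ε.

E ::= w | u u | w u | v T; T ::= u T' | w v T' | w T'; T' ::= w v T' | E u T' | ε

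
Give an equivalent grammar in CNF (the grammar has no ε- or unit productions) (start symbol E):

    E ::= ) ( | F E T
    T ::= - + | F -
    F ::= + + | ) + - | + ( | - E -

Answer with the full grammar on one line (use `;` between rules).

Introduce a nonterminal for each terminal appearing in a rule of length ≥ 2: X1 → ), X2 → (, X3 → -, X4 → +.
Binarize each right-hand side of length ≥ 3 by chaining fresh nonterminals (Y1, Y2, …): affected rules were E → F E T; F → X1 X4 X3; F → X3 E X3.

E ::= X1 X2 | F Y1; T ::= X3 X4 | F X3; F ::= X4 X4 | X1 Y2 | X4 X2 | X3 Y3; X1 ::= ); X2 ::= (; X3 ::= -; X4 ::= +; Y1 ::= E T; Y2 ::= X4 X3; Y3 ::= E X3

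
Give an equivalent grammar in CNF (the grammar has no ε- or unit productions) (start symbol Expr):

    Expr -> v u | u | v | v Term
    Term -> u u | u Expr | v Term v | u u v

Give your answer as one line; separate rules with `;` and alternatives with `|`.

Introduce a nonterminal for each terminal appearing in a rule of length ≥ 2: X1 → v, X2 → u.
Binarize each right-hand side of length ≥ 3 by chaining fresh nonterminals (Y1, Y2, …): affected rules were Term → X1 Term X1; Term → X2 X2 X1.

Expr -> X1 X2 | u | v | X1 Term; Term -> X2 X2 | X2 Expr | X1 Y1 | X2 Y2; X1 -> v; X2 -> u; Y1 -> Term X1; Y2 -> X2 X1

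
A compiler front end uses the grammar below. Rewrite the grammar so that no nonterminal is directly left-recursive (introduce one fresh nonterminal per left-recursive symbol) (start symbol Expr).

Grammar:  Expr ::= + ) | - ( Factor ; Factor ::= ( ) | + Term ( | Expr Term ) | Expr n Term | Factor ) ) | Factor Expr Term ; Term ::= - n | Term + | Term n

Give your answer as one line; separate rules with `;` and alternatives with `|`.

Expr ::= + ) | - ( Factor; Factor ::= ( ) Factor1 | + Term ( Factor1 | Expr Term ) Factor1 | Expr n Term Factor1; Term ::= - n Term1; Factor1 ::= ) ) Factor1 | Expr Term Factor1 | ε; Term1 ::= + Term1 | n Term1 | ε

Factor, Term are directly left-recursive.
For Factor: α = {) ), Expr Term}, β = {( ), + Term (, Expr Term ), Expr n Term}. Rewrite as Factor → β Factor1 and Factor1 → α Factor1 | ε.
For Term: α = {+, n}, β = {- n}. Rewrite as Term → β Term1 and Term1 → α Term1 | ε.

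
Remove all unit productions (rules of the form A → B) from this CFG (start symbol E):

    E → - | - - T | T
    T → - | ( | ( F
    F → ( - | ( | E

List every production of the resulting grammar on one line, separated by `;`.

Unit pairs: E ⇒* {T}; F ⇒* {E, T}.
For every A with A ⇒* B via unit rules, add B's non-unit alternatives to A; then delete every rule of the form X → Y.

E → - | - - T | ( | ( F; T → - | ( | ( F; F → - | - - T | ( - | ( | ( F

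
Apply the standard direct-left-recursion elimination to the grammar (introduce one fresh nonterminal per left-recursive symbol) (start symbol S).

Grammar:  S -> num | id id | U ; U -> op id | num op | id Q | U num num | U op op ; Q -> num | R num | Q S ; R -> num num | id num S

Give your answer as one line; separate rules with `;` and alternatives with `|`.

S -> num | id id | U; U -> op id U' | num op U' | id Q U'; Q -> num Q' | R num Q'; R -> num num | id num S; U' -> num num U' | op op U' | epsilon; Q' -> S Q' | epsilon

U, Q are directly left-recursive.
For U: α = {num num, op op}, β = {op id, num op, id Q}. Rewrite as U → β U' and U' → α U' | ε.
For Q: α = {S}, β = {num, R num}. Rewrite as Q → β Q' and Q' → α Q' | ε.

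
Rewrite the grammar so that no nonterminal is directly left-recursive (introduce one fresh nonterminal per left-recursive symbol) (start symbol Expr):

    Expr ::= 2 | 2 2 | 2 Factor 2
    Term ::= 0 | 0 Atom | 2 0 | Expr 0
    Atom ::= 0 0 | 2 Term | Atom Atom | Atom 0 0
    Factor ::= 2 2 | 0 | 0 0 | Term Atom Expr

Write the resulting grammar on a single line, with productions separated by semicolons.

Atom is directly left-recursive.
For Atom: α = {Atom, 0 0}, β = {0 0, 2 Term}. Rewrite as Atom → β Atom1 and Atom1 → α Atom1 | ε.

Expr ::= 2 | 2 2 | 2 Factor 2; Term ::= 0 | 0 Atom | 2 0 | Expr 0; Atom ::= 0 0 Atom1 | 2 Term Atom1; Factor ::= 2 2 | 0 | 0 0 | Term Atom Expr; Atom1 ::= Atom Atom1 | 0 0 Atom1 | ε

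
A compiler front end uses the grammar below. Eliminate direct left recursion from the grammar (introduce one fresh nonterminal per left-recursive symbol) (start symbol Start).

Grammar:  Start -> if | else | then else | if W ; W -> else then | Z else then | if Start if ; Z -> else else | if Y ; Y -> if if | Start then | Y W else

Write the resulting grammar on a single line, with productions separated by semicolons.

Left recursion appears on Y.
For Y: α = {W else}, β = {if if, Start then}. Rewrite as Y → β Y1 and Y1 → α Y1 | ε.

Start -> if | else | then else | if W; W -> else then | Z else then | if Start if; Z -> else else | if Y; Y -> if if Y1 | Start then Y1; Y1 -> W else Y1 | ε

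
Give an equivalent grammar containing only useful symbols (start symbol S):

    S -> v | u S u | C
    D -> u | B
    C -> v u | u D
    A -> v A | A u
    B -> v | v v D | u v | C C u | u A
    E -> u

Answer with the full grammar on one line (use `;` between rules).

Generating nonterminals: {B, C, D, E, S}.
Reachable from S after that: {B, C, D, S}.
Removed useless symbols: {A, E} and every production mentioning them.

S -> v | u S u | C; D -> u | B; C -> v u | u D; B -> v | v v D | u v | C C u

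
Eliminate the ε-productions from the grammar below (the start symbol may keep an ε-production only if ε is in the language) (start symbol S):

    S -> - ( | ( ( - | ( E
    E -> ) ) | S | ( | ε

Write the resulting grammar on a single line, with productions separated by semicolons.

The nullable symbols are {E}.
ε ∉ L(G), so no ε-production is kept.
For each production, add variants omitting each subset of nullable occurrences: S → ( E gives ( E | (.

S -> - ( | ( ( - | ( E | (; E -> ) ) | S | (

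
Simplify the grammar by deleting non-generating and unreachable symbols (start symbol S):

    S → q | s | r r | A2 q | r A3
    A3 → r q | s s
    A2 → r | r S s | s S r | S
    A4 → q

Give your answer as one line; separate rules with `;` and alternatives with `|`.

S → q | s | r r | A2 q | r A3; A3 → r q | s s; A2 → r | r S s | s S r | S

Generating nonterminals: {A2, A3, A4, S}.
Reachable from S after that: {A2, A3, S}.
Removed useless symbols: {A4} and every production mentioning them.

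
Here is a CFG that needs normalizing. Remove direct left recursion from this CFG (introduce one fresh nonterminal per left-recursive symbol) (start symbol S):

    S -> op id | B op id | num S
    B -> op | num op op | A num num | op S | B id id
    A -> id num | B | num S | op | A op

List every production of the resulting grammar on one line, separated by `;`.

S -> op id | B op id | num S; B -> op B' | num op op B' | A num num B' | op S B'; A -> id num A' | B A' | num S A' | op A'; B' -> id id B' | eps; A' -> op A' | eps

B, A are directly left-recursive.
For B: α = {id id}, β = {op, num op op, A num num, op S}. Rewrite as B → β B' and B' → α B' | ε.
For A: α = {op}, β = {id num, B, num S, op}. Rewrite as A → β A' and A' → α A' | ε.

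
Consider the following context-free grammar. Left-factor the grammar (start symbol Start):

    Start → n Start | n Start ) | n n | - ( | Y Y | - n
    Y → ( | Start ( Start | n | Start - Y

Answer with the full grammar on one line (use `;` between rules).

Start → Y Y | n Start1 | - Start2; Y → ( | n | Start Y1; Start1 → n | Start Start11; Start2 → ( | n; Y1 → ( Start | - Y; Start11 → eps | )

Start has alternatives sharing prefix 'n': factor to Start → n Start1 with Start1 → Start | Start ) | n.
Start has alternatives sharing prefix '-': factor to Start → - Start2 with Start2 → ( | n.
Y has alternatives sharing prefix 'Start': factor to Y → Start Y1 with Y1 → ( Start | - Y.
Start1 has alternatives sharing prefix 'Start': factor to Start1 → Start Start11 with Start11 → ε | ).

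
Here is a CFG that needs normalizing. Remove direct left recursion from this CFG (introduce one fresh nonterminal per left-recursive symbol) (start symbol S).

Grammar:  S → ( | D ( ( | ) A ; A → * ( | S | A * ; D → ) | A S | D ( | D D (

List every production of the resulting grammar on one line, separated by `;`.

S → ( | D ( ( | ) A; A → * ( A' | S A'; D → ) D' | A S D'; A' → * A' | ε; D' → ( D' | D ( D' | ε

Left recursion appears on A, D.
For A: α = {*}, β = {* (, S}. Rewrite as A → β A' and A' → α A' | ε.
For D: α = {(, D (}, β = {), A S}. Rewrite as D → β D' and D' → α D' | ε.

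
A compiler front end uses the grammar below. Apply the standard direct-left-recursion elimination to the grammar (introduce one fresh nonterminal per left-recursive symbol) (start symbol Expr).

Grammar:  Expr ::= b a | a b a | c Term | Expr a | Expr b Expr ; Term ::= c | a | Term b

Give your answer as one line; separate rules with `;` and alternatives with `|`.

Expr ::= b a Expr1 | a b a Expr1 | c Term Expr1; Term ::= c Term1 | a Term1; Expr1 ::= a Expr1 | b Expr Expr1 | ε; Term1 ::= b Term1 | ε

Directly left-recursive nonterminals: Expr, Term.
For Expr: α = {a, b Expr}, β = {b a, a b a, c Term}. Rewrite as Expr → β Expr1 and Expr1 → α Expr1 | ε.
For Term: α = {b}, β = {c, a}. Rewrite as Term → β Term1 and Term1 → α Term1 | ε.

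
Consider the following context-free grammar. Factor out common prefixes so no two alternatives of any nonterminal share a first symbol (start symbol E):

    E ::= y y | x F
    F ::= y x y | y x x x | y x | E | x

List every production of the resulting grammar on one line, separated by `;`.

E ::= y y | x F; F ::= E | x | y x F'; F' ::= y | x x | ε

F has alternatives sharing prefix 'y x': factor to F → y x F' with F' → y | x x | ε.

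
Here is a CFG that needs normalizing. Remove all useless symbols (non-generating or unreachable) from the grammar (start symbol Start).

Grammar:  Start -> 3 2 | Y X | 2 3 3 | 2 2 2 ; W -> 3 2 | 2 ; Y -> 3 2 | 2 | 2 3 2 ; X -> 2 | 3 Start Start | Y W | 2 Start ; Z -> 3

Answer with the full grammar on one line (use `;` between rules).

Generating nonterminals: {Start, W, X, Y, Z}.
Reachable from Start after that: {Start, W, X, Y}.
Removed useless symbols: {Z} and every production mentioning them.

Start -> 3 2 | Y X | 2 3 3 | 2 2 2; W -> 3 2 | 2; Y -> 3 2 | 2 | 2 3 2; X -> 2 | 3 Start Start | Y W | 2 Start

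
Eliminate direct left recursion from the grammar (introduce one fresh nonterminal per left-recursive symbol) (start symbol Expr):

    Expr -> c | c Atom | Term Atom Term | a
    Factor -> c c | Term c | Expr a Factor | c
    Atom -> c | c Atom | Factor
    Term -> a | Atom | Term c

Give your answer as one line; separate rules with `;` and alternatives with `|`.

Expr -> c | c Atom | Term Atom Term | a; Factor -> c c | Term c | Expr a Factor | c; Atom -> c | c Atom | Factor; Term -> a Term1 | Atom Term1; Term1 -> c Term1 | eps

Directly left-recursive nonterminal: Term.
For Term: α = {c}, β = {a, Atom}. Rewrite as Term → β Term1 and Term1 → α Term1 | ε.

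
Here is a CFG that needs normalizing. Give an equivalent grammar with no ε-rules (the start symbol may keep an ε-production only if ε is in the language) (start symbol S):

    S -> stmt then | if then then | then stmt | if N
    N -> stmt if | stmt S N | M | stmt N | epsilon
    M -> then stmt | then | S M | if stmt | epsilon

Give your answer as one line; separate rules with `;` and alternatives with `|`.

S -> stmt then | if then then | then stmt | if N | if; N -> stmt if | stmt S N | stmt S | M | stmt N | stmt; M -> then stmt | then | S M | S | if stmt

Nullable set = {M, N}.
ε ∉ L(G), so no ε-production is kept.
Add the nullable-subset variants: S → if N gives if N | if. N → stmt S N gives stmt S N | stmt S. N → stmt N gives stmt N | stmt. M → S M gives S M | S.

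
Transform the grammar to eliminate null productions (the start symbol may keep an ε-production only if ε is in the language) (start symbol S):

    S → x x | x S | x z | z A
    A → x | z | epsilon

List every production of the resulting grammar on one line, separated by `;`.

Nullable nonterminals: {A}.
ε ∉ L(G), so no ε-production is kept.
Add the nullable-subset variants: S → z A gives z A | z.

S → x x | x S | x z | z A | z; A → x | z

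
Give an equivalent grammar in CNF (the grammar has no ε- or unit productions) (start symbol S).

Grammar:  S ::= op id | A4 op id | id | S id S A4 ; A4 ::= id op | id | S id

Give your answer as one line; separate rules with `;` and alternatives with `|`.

Introduce a nonterminal for each terminal appearing in a rule of length ≥ 2: X1 → op, X2 → id.
Binarize each right-hand side of length ≥ 3 by chaining fresh nonterminals (Y1, Y2, …): affected rules were S → A4 X1 X2; S → S X2 S A4.

S ::= X1 X2 | A4 Y1 | id | S Y2; A4 ::= X2 X1 | id | S X2; X1 ::= op; X2 ::= id; Y1 ::= X1 X2; Y2 ::= X2 Y3; Y3 ::= S A4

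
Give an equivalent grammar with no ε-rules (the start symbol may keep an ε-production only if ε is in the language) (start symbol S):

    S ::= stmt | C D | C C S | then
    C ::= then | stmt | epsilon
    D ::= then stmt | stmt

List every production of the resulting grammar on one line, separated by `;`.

S ::= stmt | C D | D | C C S | C S | then; C ::= then | stmt; D ::= then stmt | stmt

Nullable nonterminals: {C}.
ε ∉ L(G), so no ε-production is kept.
For each production, add variants omitting each subset of nullable occurrences: S → C D gives C D | D. S → C C S gives C C S | C S.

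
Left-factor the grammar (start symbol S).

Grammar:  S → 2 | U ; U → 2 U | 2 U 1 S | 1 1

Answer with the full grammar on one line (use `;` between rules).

U has alternatives sharing prefix '2 U': factor to U → 2 U U' with U' → ε | 1 S.

S → 2 | U; U → 1 1 | 2 U U'; U' → ε | 1 S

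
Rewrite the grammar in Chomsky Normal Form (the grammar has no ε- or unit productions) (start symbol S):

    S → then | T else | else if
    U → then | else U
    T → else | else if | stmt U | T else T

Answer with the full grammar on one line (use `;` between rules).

S → then | T X1 | X1 X2; U → then | X1 U; T → else | X1 X2 | X3 U | T Y1; X1 → else; X2 → if; X3 → stmt; Y1 → X1 T

Introduce a nonterminal for each terminal appearing in a rule of length ≥ 2: X1 → else, X2 → if, X3 → stmt.
Binarize each right-hand side of length ≥ 3 by chaining fresh nonterminals (Y1, Y2, …): affected rules were T → T X1 T.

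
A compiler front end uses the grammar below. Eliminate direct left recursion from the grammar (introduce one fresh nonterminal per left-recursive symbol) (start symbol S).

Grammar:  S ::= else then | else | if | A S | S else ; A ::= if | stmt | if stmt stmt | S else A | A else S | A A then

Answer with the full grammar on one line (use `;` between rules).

S ::= else then S' | else S' | if S' | A S S'; A ::= if A' | stmt A' | if stmt stmt A' | S else A A'; S' ::= else S' | ε; A' ::= else S A' | A then A' | ε

S, A are directly left-recursive.
For S: α = {else}, β = {else then, else, if, A S}. Rewrite as S → β S' and S' → α S' | ε.
For A: α = {else S, A then}, β = {if, stmt, if stmt stmt, S else A}. Rewrite as A → β A' and A' → α A' | ε.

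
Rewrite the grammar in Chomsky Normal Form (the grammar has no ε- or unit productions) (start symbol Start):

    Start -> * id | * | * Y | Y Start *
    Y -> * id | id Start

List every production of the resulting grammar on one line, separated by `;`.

Introduce a nonterminal for each terminal appearing in a rule of length ≥ 2: X1 → *, X2 → id.
Binarize each right-hand side of length ≥ 3 by chaining fresh nonterminals (Y1, Y2, …): affected rules were Start → Y Start X1.

Start -> X1 X2 | * | X1 Y | Y Y1; Y -> X1 X2 | X2 Start; X1 -> *; X2 -> id; Y1 -> Start X1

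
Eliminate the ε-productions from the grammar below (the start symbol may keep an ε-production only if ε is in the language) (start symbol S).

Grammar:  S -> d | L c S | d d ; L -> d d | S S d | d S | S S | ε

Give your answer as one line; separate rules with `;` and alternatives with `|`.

S -> d | L c S | c S | d d; L -> d d | S S d | d S | S S

Nullable set = {L}.
ε ∉ L(G), so no ε-production is kept.
Add the nullable-subset variants: S → L c S gives L c S | c S.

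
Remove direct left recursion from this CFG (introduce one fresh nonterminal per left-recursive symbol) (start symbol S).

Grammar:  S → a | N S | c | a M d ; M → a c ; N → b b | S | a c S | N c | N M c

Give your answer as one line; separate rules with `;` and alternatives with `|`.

Directly left-recursive nonterminal: N.
For N: α = {c, M c}, β = {b b, S, a c S}. Rewrite as N → β N' and N' → α N' | ε.

S → a | N S | c | a M d; M → a c; N → b b N' | S N' | a c S N'; N' → c N' | M c N' | ε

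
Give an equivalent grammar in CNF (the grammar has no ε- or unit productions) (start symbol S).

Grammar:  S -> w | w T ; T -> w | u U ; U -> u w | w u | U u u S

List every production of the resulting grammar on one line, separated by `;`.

S -> w | X1 T; T -> w | X2 U; U -> X2 X1 | X1 X2 | U Y1; X1 -> w; X2 -> u; Y1 -> X2 Y2; Y2 -> X2 S

Introduce a nonterminal for each terminal appearing in a rule of length ≥ 2: X1 → w, X2 → u.
Binarize each right-hand side of length ≥ 3 by chaining fresh nonterminals (Y1, Y2, …): affected rules were U → U X2 X2 S.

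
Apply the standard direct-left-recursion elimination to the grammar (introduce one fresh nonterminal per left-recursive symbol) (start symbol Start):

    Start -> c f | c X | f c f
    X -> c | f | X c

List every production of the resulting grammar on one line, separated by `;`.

Start -> c f | c X | f c f; X -> c X1 | f X1; X1 -> c X1 | ε

Directly left-recursive nonterminal: X.
For X: α = {c}, β = {c, f}. Rewrite as X → β X1 and X1 → α X1 | ε.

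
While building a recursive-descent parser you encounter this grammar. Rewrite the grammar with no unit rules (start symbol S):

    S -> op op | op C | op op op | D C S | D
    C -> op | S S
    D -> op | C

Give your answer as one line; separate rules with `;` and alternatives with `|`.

S -> op | S S | op op | op C | op op op | D C S; C -> op | S S; D -> op | S S

Unit pairs: D ⇒* {C}; S ⇒* {C, D}.
Replace each nonterminal's rules with the union of the non-unit rules of every nonterminal it unit-derives.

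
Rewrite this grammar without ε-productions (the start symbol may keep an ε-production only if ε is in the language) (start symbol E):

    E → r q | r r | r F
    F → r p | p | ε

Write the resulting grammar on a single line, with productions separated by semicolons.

The nullable symbols are {F}.
ε ∉ L(G), so no ε-production is kept.
For each production, add variants omitting each subset of nullable occurrences: E → r F gives r F | r.

E → r q | r r | r F | r; F → r p | p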